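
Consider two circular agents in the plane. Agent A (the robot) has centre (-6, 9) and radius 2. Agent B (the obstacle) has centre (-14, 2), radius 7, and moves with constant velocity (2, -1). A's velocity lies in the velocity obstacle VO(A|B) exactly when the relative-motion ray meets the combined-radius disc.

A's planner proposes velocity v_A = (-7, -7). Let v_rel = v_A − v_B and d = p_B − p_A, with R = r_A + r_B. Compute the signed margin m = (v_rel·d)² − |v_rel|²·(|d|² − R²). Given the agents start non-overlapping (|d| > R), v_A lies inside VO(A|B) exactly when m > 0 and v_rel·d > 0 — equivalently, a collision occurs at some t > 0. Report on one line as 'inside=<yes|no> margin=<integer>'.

d = (-8, -7),  |d|² = 113;  R = 2+7 = 9,  c = 113−9² = 32
v_rel = (-9, -6),  |v_rel|² = 117;  v_rel·d = (-9)·(-8) + (-6)·(-7) = 114
117·t² − 228·t + 32 = 0  ⇒  m = 114² − 117·32 = 9252
m = 9252 > 0,  v_rel·d = 114 > 0  ⇒  inside

inside=yes margin=9252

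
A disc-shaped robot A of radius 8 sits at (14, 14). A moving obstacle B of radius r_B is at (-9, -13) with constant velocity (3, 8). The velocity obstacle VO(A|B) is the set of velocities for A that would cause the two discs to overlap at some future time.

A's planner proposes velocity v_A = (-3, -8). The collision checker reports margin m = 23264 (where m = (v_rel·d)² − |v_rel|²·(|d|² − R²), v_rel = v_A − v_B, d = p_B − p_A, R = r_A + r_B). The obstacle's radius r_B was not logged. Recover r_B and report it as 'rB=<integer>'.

m = 23264
d = (-23, -27);  v_rel = (-6, -16),  |v_rel|² = 292
v_rel×d = (-6)·(-27) − (-16)·(-23) = -206
since m = R²·292 − (-206)²:  R² = (42436 + 23264) / 292 = 225
R = √225 = 15  ⇒  r_B = 15 − 8 = 7

rB=7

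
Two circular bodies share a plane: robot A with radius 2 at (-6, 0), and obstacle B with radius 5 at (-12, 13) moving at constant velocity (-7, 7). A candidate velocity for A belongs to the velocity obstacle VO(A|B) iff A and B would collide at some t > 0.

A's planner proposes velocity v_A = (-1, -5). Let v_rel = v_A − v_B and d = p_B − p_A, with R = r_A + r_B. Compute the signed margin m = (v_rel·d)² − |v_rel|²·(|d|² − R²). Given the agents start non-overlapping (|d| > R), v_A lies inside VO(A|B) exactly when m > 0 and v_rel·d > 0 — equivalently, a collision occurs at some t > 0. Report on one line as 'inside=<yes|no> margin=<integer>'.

d = (-6, 13),  |d|² = 205;  R = 2+5 = 7,  c = 205−7² = 156
v_rel = (6, -12),  |v_rel|² = 180;  v_rel·d = (6)·(-6) + (-12)·(13) = -192
180·t² + 384·t + 156 = 0  ⇒  m = (-192)² − 180·156 = 8784
m = 8784 > 0,  v_rel·d = -192 < 0  ⇒  outside

inside=no margin=8784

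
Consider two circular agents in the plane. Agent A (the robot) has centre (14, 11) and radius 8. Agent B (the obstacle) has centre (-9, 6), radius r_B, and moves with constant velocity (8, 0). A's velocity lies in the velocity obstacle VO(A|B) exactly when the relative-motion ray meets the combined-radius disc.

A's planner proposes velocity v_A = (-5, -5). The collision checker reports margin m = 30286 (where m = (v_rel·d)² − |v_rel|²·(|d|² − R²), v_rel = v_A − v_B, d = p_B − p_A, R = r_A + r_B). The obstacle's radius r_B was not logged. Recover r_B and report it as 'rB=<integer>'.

m = 30286
d = (-23, -5);  v_rel = (-13, -5),  |v_rel|² = 194
v_rel×d = (-13)·(-5) − (-5)·(-23) = -50
since m = R²·194 − (-50)²:  R² = (2500 + 30286) / 194 = 169
R = √169 = 13  ⇒  r_B = 13 − 8 = 5

rB=5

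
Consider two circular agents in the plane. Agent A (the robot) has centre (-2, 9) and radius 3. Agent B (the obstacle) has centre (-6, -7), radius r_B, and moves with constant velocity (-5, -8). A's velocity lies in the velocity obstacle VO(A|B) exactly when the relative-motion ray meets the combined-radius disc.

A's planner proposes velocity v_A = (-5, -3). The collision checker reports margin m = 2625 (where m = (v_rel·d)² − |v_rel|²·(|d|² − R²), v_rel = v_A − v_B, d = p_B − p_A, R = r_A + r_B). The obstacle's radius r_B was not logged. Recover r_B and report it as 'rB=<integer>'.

m = 2625
d = (-4, -16);  v_rel = (0, 5),  |v_rel|² = 25
v_rel×d = (0)·(-16) − (5)·(-4) = 20
since m = R²·25 − 20²:  R² = (400 + 2625) / 25 = 121
R = √121 = 11  ⇒  r_B = 11 − 3 = 8

rB=8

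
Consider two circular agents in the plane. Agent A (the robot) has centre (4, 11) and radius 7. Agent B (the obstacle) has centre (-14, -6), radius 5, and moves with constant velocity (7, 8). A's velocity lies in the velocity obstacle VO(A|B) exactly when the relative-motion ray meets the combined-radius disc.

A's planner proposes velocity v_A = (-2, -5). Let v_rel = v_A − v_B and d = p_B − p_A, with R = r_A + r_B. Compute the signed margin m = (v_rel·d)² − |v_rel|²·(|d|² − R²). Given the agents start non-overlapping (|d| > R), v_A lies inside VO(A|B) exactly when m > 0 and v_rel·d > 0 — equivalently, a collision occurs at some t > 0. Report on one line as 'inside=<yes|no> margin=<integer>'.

d = (-18, -17),  |d|² = 613;  R = 7+5 = 12,  c = 613−12² = 469
v_rel = (-9, -13),  |v_rel|² = 250;  v_rel·d = (-9)·(-18) + (-13)·(-17) = 383
250·t² − 766·t + 469 = 0  ⇒  m = 383² − 250·469 = 29439
m = 29439 > 0,  v_rel·d = 383 > 0  ⇒  inside

inside=yes margin=29439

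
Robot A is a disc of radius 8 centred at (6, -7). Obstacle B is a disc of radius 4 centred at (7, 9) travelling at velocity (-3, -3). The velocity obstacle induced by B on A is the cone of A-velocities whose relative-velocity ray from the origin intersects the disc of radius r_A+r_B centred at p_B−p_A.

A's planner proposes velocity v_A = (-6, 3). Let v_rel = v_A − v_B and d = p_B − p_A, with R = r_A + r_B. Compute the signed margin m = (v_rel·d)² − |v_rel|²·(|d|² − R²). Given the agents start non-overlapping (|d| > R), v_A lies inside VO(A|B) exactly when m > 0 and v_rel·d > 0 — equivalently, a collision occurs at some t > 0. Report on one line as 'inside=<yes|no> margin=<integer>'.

d = (1, 16),  |d|² = 257;  R = 8+4 = 12,  c = 257−12² = 113
v_rel = (-3, 6),  |v_rel|² = 45;  v_rel·d = (-3)·(1) + (6)·(16) = 93
45·t² − 186·t + 113 = 0  ⇒  m = 93² − 45·113 = 3564
m = 3564 > 0,  v_rel·d = 93 > 0  ⇒  inside

inside=yes margin=3564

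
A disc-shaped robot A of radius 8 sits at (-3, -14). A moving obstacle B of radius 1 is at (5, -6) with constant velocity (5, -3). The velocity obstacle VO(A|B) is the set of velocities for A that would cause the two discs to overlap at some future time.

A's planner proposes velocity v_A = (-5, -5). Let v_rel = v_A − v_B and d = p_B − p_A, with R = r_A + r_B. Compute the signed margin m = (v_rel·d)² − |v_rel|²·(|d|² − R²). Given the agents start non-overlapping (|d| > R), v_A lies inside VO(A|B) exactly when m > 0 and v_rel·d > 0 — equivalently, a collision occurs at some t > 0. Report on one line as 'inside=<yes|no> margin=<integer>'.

d = (8, 8),  |d|² = 128;  R = 8+1 = 9,  c = 128−9² = 47
v_rel = (-10, -2),  |v_rel|² = 104;  v_rel·d = (-10)·(8) + (-2)·(8) = -96
104·t² + 192·t + 47 = 0  ⇒  m = (-96)² − 104·47 = 4328
m = 4328 > 0,  v_rel·d = -96 < 0  ⇒  outside

inside=no margin=4328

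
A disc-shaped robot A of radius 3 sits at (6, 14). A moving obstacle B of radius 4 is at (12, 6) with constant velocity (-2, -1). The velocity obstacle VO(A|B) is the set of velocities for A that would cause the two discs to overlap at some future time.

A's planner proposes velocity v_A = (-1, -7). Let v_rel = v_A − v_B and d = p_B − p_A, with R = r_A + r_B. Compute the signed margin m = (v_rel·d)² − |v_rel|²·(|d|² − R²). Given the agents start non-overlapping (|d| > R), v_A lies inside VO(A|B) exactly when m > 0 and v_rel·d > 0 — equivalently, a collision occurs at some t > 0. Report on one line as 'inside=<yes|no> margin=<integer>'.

d = (6, -8),  |d|² = 100;  R = 3+4 = 7,  c = 100−7² = 51
v_rel = (1, -6),  |v_rel|² = 37;  v_rel·d = (1)·(6) + (-6)·(-8) = 54
37·t² − 108·t + 51 = 0  ⇒  m = 54² − 37·51 = 1029
m = 1029 > 0,  v_rel·d = 54 > 0  ⇒  inside

inside=yes margin=1029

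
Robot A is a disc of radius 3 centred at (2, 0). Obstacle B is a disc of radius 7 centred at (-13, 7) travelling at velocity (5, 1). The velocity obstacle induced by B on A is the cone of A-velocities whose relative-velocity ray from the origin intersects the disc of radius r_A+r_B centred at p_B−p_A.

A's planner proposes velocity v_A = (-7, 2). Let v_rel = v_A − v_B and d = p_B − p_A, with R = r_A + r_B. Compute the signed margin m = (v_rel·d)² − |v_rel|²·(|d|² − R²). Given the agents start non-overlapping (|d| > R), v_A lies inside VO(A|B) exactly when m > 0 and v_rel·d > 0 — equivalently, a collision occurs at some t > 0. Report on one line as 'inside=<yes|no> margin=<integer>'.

d = (-15, 7),  |d|² = 274;  R = 3+7 = 10,  c = 274−10² = 174
v_rel = (-12, 1),  |v_rel|² = 145;  v_rel·d = (-12)·(-15) + (1)·(7) = 187
145·t² − 374·t + 174 = 0  ⇒  m = 187² − 145·174 = 9739
m = 9739 > 0,  v_rel·d = 187 > 0  ⇒  inside

inside=yes margin=9739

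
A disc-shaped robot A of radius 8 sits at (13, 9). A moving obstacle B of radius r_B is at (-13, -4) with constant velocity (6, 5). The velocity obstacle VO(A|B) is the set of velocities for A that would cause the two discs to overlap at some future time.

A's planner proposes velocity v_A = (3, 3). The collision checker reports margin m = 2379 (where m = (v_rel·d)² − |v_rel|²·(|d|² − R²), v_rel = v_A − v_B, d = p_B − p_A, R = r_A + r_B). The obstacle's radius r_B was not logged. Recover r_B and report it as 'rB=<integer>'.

m = 2379
d = (-26, -13);  v_rel = (-3, -2),  |v_rel|² = 13
v_rel×d = (-3)·(-13) − (-2)·(-26) = -13
since m = R²·13 − (-13)²:  R² = (169 + 2379) / 13 = 196
R = √196 = 14  ⇒  r_B = 14 − 8 = 6

rB=6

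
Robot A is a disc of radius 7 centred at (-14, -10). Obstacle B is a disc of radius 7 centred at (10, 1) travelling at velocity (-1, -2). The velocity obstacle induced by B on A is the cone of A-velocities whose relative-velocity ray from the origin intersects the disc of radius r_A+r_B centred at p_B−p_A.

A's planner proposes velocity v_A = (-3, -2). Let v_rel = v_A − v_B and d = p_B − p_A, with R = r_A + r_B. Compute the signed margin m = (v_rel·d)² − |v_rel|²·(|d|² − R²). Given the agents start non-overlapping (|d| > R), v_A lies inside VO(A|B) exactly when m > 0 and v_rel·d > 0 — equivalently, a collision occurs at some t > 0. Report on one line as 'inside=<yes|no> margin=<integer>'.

d = (24, 11),  |d|² = 697;  R = 7+7 = 14,  c = 697−14² = 501
v_rel = (-2, 0),  |v_rel|² = 4;  v_rel·d = (-2)·(24) + (0)·(11) = -48
4·t² + 96·t + 501 = 0  ⇒  m = (-48)² − 4·501 = 300
m = 300 > 0,  v_rel·d = -48 < 0  ⇒  outside

inside=no margin=300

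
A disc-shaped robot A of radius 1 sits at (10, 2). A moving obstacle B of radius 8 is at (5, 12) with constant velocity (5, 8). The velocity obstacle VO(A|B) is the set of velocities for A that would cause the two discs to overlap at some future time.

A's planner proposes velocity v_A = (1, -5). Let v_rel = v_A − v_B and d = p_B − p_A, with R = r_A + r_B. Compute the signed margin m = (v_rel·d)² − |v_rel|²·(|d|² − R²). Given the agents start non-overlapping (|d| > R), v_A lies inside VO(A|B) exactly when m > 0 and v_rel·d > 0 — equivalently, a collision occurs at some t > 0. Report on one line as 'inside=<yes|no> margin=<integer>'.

d = (-5, 10),  |d|² = 125;  R = 1+8 = 9,  c = 125−9² = 44
v_rel = (-4, -13),  |v_rel|² = 185;  v_rel·d = (-4)·(-5) + (-13)·(10) = -110
185·t² + 220·t + 44 = 0  ⇒  m = (-110)² − 185·44 = 3960
m = 3960 > 0,  v_rel·d = -110 < 0  ⇒  outside

inside=no margin=3960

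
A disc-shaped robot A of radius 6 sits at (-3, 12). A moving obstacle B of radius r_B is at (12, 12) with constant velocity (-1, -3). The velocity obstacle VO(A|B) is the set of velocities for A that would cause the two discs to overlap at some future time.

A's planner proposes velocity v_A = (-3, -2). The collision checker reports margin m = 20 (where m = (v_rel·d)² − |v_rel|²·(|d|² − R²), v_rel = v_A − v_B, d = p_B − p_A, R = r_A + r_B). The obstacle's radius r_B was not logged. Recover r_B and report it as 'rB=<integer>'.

m = 20
d = (15, 0);  v_rel = (-2, 1),  |v_rel|² = 5
v_rel×d = (-2)·(0) − (1)·(15) = -15
since m = R²·5 − (-15)²:  R² = (225 + 20) / 5 = 49
R = √49 = 7  ⇒  r_B = 7 − 6 = 1

rB=1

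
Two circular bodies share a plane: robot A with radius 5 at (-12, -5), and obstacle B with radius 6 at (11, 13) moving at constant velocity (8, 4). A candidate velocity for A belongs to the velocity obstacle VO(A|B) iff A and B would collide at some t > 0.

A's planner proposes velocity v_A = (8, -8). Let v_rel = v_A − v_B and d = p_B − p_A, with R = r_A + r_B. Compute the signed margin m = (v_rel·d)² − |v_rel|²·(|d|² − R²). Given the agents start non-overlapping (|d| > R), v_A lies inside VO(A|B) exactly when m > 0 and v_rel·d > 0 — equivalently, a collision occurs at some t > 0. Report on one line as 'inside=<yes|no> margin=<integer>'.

d = (23, 18),  |d|² = 853;  R = 5+6 = 11,  c = 853−11² = 732
v_rel = (0, -12),  |v_rel|² = 144;  v_rel·d = (0)·(23) + (-12)·(18) = -216
144·t² + 432·t + 732 = 0  ⇒  m = (-216)² − 144·732 = -58752
m = -58752 < 0,  v_rel·d = -216 < 0  ⇒  outside

inside=no margin=-58752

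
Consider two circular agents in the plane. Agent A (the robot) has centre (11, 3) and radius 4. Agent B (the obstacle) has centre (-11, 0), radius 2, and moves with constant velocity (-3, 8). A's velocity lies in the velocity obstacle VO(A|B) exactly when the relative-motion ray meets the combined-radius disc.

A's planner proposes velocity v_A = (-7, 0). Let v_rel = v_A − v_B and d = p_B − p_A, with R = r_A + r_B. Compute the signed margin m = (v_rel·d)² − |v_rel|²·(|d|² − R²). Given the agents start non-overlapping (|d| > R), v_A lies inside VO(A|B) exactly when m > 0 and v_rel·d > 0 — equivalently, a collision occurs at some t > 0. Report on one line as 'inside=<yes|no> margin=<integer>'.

d = (-22, -3),  |d|² = 493;  R = 4+2 = 6,  c = 493−6² = 457
v_rel = (-4, -8),  |v_rel|² = 80;  v_rel·d = (-4)·(-22) + (-8)·(-3) = 112
80·t² − 224·t + 457 = 0  ⇒  m = 112² − 80·457 = -24016
m = -24016 < 0,  v_rel·d = 112 > 0  ⇒  outside

inside=no margin=-24016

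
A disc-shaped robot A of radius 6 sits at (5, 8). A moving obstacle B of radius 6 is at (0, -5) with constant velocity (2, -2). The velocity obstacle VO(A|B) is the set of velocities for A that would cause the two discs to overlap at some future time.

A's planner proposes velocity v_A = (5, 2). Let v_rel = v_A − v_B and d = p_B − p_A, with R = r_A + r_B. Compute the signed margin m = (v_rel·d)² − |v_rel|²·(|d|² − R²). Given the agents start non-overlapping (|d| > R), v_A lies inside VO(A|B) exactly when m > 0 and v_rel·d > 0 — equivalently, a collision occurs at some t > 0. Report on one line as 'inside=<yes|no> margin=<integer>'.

d = (-5, -13),  |d|² = 194;  R = 6+6 = 12,  c = 194−12² = 50
v_rel = (3, 4),  |v_rel|² = 25;  v_rel·d = (3)·(-5) + (4)·(-13) = -67
25·t² + 134·t + 50 = 0  ⇒  m = (-67)² − 25·50 = 3239
m = 3239 > 0,  v_rel·d = -67 < 0  ⇒  outside

inside=no margin=3239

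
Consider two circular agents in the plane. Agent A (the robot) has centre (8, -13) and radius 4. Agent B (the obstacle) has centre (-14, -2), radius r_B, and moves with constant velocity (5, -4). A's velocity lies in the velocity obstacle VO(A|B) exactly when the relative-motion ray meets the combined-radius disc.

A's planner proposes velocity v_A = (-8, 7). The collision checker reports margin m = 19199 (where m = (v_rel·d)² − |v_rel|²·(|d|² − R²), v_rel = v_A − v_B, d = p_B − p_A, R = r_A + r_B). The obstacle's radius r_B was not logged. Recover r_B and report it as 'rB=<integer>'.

m = 19199
d = (-22, 11);  v_rel = (-13, 11),  |v_rel|² = 290
v_rel×d = (-13)·(11) − (11)·(-22) = 99
since m = R²·290 − 99²:  R² = (9801 + 19199) / 290 = 100
R = √100 = 10  ⇒  r_B = 10 − 4 = 6

rB=6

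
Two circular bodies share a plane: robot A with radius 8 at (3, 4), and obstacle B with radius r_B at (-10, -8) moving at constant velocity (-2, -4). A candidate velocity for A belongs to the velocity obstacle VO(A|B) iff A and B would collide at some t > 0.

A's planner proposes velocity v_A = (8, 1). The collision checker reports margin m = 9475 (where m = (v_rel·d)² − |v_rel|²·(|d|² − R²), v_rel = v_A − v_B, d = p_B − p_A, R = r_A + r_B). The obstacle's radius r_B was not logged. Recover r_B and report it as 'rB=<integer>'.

m = 9475
d = (-13, -12);  v_rel = (10, 5),  |v_rel|² = 125
v_rel×d = (10)·(-12) − (5)·(-13) = -55
since m = R²·125 − (-55)²:  R² = (3025 + 9475) / 125 = 100
R = √100 = 10  ⇒  r_B = 10 − 8 = 2

rB=2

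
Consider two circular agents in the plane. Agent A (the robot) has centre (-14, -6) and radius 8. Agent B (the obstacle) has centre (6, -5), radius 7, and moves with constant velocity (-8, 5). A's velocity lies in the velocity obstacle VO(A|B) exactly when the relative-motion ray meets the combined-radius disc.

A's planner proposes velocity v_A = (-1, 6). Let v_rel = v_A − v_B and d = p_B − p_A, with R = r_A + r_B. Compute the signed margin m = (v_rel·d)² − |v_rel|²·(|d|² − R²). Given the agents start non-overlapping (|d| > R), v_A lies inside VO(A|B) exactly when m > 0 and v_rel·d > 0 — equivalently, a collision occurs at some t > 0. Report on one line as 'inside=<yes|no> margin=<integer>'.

d = (20, 1),  |d|² = 401;  R = 8+7 = 15,  c = 401−15² = 176
v_rel = (7, 1),  |v_rel|² = 50;  v_rel·d = (7)·(20) + (1)·(1) = 141
50·t² − 282·t + 176 = 0  ⇒  m = 141² − 50·176 = 11081
m = 11081 > 0,  v_rel·d = 141 > 0  ⇒  inside

inside=yes margin=11081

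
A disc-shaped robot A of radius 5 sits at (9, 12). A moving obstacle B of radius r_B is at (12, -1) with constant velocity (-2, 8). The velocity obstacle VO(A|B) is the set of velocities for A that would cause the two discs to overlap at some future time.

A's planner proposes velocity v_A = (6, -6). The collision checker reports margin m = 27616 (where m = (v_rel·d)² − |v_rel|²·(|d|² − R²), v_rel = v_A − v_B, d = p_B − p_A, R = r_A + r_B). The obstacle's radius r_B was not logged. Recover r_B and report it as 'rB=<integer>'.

m = 27616
d = (3, -13);  v_rel = (8, -14),  |v_rel|² = 260
v_rel×d = (8)·(-13) − (-14)·(3) = -62
since m = R²·260 − (-62)²:  R² = (3844 + 27616) / 260 = 121
R = √121 = 11  ⇒  r_B = 11 − 5 = 6

rB=6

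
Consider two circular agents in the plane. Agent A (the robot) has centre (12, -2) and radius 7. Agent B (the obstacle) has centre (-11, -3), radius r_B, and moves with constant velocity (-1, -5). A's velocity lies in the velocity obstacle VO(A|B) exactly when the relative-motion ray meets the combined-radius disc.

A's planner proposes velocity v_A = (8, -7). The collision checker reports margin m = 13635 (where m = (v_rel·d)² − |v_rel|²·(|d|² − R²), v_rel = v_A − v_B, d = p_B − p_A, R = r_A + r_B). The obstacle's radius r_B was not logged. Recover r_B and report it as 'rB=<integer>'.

m = 13635
d = (-23, -1);  v_rel = (9, -2),  |v_rel|² = 85
v_rel×d = (9)·(-1) − (-2)·(-23) = -55
since m = R²·85 − (-55)²:  R² = (3025 + 13635) / 85 = 196
R = √196 = 14  ⇒  r_B = 14 − 7 = 7

rB=7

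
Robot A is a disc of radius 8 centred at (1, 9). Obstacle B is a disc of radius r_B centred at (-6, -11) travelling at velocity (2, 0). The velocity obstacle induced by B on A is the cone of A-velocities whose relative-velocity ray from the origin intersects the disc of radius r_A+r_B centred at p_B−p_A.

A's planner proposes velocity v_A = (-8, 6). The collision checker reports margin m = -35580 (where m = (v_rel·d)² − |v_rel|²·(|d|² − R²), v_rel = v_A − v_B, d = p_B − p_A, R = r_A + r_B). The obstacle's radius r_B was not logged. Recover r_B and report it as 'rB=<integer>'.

m = -35580
d = (-7, -20);  v_rel = (-10, 6),  |v_rel|² = 136
v_rel×d = (-10)·(-20) − (6)·(-7) = 242
since m = R²·136 − 242²:  R² = (58564 + -35580) / 136 = 169
R = √169 = 13  ⇒  r_B = 13 − 8 = 5

rB=5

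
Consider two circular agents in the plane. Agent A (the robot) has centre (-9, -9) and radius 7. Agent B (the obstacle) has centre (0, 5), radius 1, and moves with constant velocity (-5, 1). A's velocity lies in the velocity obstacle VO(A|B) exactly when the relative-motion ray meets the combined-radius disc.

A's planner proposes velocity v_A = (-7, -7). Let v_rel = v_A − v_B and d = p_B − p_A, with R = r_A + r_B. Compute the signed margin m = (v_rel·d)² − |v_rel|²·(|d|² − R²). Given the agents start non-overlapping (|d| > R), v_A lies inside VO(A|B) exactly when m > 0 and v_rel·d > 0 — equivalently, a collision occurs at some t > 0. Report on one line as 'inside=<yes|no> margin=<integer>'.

d = (9, 14),  |d|² = 277;  R = 7+1 = 8,  c = 277−8² = 213
v_rel = (-2, -8),  |v_rel|² = 68;  v_rel·d = (-2)·(9) + (-8)·(14) = -130
68·t² + 260·t + 213 = 0  ⇒  m = (-130)² − 68·213 = 2416
m = 2416 > 0,  v_rel·d = -130 < 0  ⇒  outside

inside=no margin=2416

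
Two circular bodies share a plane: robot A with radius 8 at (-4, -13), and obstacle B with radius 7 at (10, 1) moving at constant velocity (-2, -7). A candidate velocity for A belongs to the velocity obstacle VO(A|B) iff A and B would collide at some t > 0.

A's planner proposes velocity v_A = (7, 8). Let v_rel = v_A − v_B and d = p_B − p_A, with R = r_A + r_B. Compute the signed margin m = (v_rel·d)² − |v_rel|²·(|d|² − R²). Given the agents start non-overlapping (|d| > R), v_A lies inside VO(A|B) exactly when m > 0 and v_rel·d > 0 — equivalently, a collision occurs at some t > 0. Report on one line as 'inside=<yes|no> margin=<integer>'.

d = (14, 14),  |d|² = 392;  R = 8+7 = 15,  c = 392−15² = 167
v_rel = (9, 15),  |v_rel|² = 306;  v_rel·d = (9)·(14) + (15)·(14) = 336
306·t² − 672·t + 167 = 0  ⇒  m = 336² − 306·167 = 61794
m = 61794 > 0,  v_rel·d = 336 > 0  ⇒  inside

inside=yes margin=61794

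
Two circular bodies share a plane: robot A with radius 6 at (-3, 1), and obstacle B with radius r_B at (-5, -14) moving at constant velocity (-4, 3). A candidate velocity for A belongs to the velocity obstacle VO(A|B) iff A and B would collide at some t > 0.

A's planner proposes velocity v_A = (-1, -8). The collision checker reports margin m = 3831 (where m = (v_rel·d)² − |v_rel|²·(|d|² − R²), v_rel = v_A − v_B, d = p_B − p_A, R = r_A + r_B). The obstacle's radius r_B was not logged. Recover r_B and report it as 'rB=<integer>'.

m = 3831
d = (-2, -15);  v_rel = (3, -11),  |v_rel|² = 130
v_rel×d = (3)·(-15) − (-11)·(-2) = -67
since m = R²·130 − (-67)²:  R² = (4489 + 3831) / 130 = 64
R = √64 = 8  ⇒  r_B = 8 − 6 = 2

rB=2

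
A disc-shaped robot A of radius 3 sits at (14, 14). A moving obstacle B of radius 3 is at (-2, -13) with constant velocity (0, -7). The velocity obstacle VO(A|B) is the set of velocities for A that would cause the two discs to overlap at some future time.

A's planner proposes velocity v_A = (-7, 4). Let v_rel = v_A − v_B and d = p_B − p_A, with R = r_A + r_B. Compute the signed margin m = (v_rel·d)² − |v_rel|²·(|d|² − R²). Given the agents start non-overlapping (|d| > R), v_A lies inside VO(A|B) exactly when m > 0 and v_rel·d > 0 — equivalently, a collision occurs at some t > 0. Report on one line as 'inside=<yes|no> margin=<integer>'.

d = (-16, -27),  |d|² = 985;  R = 3+3 = 6,  c = 985−6² = 949
v_rel = (-7, 11),  |v_rel|² = 170;  v_rel·d = (-7)·(-16) + (11)·(-27) = -185
170·t² + 370·t + 949 = 0  ⇒  m = (-185)² − 170·949 = -127105
m = -127105 < 0,  v_rel·d = -185 < 0  ⇒  outside

inside=no margin=-127105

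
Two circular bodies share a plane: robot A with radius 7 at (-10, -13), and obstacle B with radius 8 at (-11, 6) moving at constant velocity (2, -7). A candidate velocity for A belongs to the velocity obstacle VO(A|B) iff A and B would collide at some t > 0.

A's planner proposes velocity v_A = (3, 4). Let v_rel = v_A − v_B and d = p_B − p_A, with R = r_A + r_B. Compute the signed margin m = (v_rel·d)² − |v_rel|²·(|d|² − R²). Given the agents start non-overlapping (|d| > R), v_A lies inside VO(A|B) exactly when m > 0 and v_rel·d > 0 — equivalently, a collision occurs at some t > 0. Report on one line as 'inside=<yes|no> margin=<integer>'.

d = (-1, 19),  |d|² = 362;  R = 7+8 = 15,  c = 362−15² = 137
v_rel = (1, 11),  |v_rel|² = 122;  v_rel·d = (1)·(-1) + (11)·(19) = 208
122·t² − 416·t + 137 = 0  ⇒  m = 208² − 122·137 = 26550
m = 26550 > 0,  v_rel·d = 208 > 0  ⇒  inside

inside=yes margin=26550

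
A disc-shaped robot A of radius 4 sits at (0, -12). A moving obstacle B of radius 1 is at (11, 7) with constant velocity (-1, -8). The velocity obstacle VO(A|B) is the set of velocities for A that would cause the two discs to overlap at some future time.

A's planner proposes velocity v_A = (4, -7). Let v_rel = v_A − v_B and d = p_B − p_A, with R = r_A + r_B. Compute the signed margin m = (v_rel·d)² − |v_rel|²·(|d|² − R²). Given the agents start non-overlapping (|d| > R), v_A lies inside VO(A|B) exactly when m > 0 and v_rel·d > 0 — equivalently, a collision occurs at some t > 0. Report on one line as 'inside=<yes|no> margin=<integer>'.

d = (11, 19),  |d|² = 482;  R = 4+1 = 5,  c = 482−5² = 457
v_rel = (5, 1),  |v_rel|² = 26;  v_rel·d = (5)·(11) + (1)·(19) = 74
26·t² − 148·t + 457 = 0  ⇒  m = 74² − 26·457 = -6406
m = -6406 < 0,  v_rel·d = 74 > 0  ⇒  outside

inside=no margin=-6406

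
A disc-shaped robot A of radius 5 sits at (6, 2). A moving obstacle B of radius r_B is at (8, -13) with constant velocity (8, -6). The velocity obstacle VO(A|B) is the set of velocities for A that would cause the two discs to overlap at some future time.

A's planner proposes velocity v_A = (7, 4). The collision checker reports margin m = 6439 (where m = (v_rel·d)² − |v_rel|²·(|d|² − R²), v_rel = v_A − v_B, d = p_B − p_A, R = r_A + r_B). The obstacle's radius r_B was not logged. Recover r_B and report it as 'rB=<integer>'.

m = 6439
d = (2, -15);  v_rel = (-1, 10),  |v_rel|² = 101
v_rel×d = (-1)·(-15) − (10)·(2) = -5
since m = R²·101 − (-5)²:  R² = (25 + 6439) / 101 = 64
R = √64 = 8  ⇒  r_B = 8 − 5 = 3

rB=3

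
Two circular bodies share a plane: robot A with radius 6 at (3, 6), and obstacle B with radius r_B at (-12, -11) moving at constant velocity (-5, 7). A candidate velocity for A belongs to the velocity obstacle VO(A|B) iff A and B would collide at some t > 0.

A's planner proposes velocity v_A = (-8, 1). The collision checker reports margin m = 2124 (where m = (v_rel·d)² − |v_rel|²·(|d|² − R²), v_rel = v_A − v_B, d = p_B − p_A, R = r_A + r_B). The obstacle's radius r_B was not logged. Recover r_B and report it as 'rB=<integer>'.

m = 2124
d = (-15, -17);  v_rel = (-3, -6),  |v_rel|² = 45
v_rel×d = (-3)·(-17) − (-6)·(-15) = -39
since m = R²·45 − (-39)²:  R² = (1521 + 2124) / 45 = 81
R = √81 = 9  ⇒  r_B = 9 − 6 = 3

rB=3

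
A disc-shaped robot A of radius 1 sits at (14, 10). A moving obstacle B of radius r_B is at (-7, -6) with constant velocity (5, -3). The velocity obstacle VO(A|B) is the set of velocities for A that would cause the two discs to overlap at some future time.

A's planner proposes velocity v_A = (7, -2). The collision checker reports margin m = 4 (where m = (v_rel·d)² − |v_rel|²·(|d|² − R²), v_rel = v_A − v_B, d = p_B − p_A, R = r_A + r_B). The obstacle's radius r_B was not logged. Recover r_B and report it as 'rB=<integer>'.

m = 4
d = (-21, -16);  v_rel = (2, 1),  |v_rel|² = 5
v_rel×d = (2)·(-16) − (1)·(-21) = -11
since m = R²·5 − (-11)²:  R² = (121 + 4) / 5 = 25
R = √25 = 5  ⇒  r_B = 5 − 1 = 4

rB=4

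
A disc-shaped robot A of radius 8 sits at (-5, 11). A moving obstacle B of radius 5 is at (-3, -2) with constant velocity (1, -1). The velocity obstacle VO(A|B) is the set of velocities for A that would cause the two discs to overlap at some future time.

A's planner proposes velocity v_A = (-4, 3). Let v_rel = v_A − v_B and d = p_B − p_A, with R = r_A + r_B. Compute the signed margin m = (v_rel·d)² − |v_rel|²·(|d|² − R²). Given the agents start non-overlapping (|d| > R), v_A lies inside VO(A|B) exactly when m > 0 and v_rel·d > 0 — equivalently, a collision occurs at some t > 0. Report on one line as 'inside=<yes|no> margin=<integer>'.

d = (2, -13),  |d|² = 173;  R = 8+5 = 13,  c = 173−13² = 4
v_rel = (-5, 4),  |v_rel|² = 41;  v_rel·d = (-5)·(2) + (4)·(-13) = -62
41·t² + 124·t + 4 = 0  ⇒  m = (-62)² − 41·4 = 3680
m = 3680 > 0,  v_rel·d = -62 < 0  ⇒  outside

inside=no margin=3680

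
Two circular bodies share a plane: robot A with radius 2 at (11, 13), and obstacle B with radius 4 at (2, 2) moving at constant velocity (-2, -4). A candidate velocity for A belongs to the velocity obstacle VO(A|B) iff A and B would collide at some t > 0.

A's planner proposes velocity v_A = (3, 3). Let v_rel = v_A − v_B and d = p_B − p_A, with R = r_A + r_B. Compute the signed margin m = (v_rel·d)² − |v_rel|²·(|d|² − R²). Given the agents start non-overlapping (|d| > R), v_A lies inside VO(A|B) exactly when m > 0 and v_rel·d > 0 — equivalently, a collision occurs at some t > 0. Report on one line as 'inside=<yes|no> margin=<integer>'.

d = (-9, -11),  |d|² = 202;  R = 2+4 = 6,  c = 202−6² = 166
v_rel = (5, 7),  |v_rel|² = 74;  v_rel·d = (5)·(-9) + (7)·(-11) = -122
74·t² + 244·t + 166 = 0  ⇒  m = (-122)² − 74·166 = 2600
m = 2600 > 0,  v_rel·d = -122 < 0  ⇒  outside

inside=no margin=2600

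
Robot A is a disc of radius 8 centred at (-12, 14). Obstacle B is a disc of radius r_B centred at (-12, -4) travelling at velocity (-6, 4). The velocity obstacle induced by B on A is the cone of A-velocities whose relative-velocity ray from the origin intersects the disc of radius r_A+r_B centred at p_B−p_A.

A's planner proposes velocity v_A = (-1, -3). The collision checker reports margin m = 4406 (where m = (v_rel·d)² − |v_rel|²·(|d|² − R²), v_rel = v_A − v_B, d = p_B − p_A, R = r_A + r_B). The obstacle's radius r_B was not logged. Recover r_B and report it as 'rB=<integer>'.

m = 4406
d = (0, -18);  v_rel = (5, -7),  |v_rel|² = 74
v_rel×d = (5)·(-18) − (-7)·(0) = -90
since m = R²·74 − (-90)²:  R² = (8100 + 4406) / 74 = 169
R = √169 = 13  ⇒  r_B = 13 − 8 = 5

rB=5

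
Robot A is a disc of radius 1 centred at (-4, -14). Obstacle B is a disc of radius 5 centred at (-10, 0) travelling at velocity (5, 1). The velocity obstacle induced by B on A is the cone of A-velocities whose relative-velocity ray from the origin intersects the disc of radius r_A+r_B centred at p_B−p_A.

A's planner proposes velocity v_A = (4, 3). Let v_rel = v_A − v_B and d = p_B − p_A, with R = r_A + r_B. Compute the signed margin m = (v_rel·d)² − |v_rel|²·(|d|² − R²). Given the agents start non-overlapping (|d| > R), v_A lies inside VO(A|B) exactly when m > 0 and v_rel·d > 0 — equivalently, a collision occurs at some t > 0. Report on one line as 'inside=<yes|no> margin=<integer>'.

d = (-6, 14),  |d|² = 232;  R = 1+5 = 6,  c = 232−6² = 196
v_rel = (-1, 2),  |v_rel|² = 5;  v_rel·d = (-1)·(-6) + (2)·(14) = 34
5·t² − 68·t + 196 = 0  ⇒  m = 34² − 5·196 = 176
m = 176 > 0,  v_rel·d = 34 > 0  ⇒  inside

inside=yes margin=176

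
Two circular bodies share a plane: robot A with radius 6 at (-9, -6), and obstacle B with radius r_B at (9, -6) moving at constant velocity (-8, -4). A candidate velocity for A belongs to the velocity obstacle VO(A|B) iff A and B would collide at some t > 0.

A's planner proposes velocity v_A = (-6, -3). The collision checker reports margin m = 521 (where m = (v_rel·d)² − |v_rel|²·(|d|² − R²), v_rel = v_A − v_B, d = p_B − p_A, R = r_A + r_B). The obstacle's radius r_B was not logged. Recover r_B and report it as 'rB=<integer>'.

m = 521
d = (18, 0);  v_rel = (2, 1),  |v_rel|² = 5
v_rel×d = (2)·(0) − (1)·(18) = -18
since m = R²·5 − (-18)²:  R² = (324 + 521) / 5 = 169
R = √169 = 13  ⇒  r_B = 13 − 6 = 7

rB=7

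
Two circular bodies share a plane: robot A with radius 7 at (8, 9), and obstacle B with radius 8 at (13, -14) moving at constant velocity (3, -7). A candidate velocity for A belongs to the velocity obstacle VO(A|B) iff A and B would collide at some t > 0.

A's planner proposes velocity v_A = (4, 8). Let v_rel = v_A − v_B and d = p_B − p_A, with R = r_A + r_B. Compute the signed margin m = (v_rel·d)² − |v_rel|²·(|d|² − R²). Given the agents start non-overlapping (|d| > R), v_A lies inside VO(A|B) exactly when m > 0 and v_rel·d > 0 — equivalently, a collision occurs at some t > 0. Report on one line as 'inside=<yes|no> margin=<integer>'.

d = (5, -23),  |d|² = 554;  R = 7+8 = 15,  c = 554−15² = 329
v_rel = (1, 15),  |v_rel|² = 226;  v_rel·d = (1)·(5) + (15)·(-23) = -340
226·t² + 680·t + 329 = 0  ⇒  m = (-340)² − 226·329 = 41246
m = 41246 > 0,  v_rel·d = -340 < 0  ⇒  outside

inside=no margin=41246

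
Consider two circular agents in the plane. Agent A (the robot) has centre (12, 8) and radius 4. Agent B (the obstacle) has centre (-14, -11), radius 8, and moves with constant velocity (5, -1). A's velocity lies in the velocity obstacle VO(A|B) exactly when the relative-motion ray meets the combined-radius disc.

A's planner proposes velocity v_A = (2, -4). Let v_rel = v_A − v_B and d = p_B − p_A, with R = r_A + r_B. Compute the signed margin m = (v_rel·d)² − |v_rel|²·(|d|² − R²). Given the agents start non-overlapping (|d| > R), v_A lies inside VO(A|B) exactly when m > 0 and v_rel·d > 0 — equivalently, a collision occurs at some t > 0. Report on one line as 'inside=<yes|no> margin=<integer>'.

d = (-26, -19),  |d|² = 1037;  R = 4+8 = 12,  c = 1037−12² = 893
v_rel = (-3, -3),  |v_rel|² = 18;  v_rel·d = (-3)·(-26) + (-3)·(-19) = 135
18·t² − 270·t + 893 = 0  ⇒  m = 135² − 18·893 = 2151
m = 2151 > 0,  v_rel·d = 135 > 0  ⇒  inside

inside=yes margin=2151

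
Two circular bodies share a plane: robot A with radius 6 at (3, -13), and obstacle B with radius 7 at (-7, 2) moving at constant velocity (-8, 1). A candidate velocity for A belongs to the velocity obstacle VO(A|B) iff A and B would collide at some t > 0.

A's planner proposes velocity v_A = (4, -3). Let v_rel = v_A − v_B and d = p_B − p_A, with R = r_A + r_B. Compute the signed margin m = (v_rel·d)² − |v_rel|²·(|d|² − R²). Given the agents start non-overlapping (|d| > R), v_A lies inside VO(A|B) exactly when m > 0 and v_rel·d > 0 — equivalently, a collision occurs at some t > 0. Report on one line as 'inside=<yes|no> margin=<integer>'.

d = (-10, 15),  |d|² = 325;  R = 6+7 = 13,  c = 325−13² = 156
v_rel = (12, -4),  |v_rel|² = 160;  v_rel·d = (12)·(-10) + (-4)·(15) = -180
160·t² + 360·t + 156 = 0  ⇒  m = (-180)² − 160·156 = 7440
m = 7440 > 0,  v_rel·d = -180 < 0  ⇒  outside

inside=no margin=7440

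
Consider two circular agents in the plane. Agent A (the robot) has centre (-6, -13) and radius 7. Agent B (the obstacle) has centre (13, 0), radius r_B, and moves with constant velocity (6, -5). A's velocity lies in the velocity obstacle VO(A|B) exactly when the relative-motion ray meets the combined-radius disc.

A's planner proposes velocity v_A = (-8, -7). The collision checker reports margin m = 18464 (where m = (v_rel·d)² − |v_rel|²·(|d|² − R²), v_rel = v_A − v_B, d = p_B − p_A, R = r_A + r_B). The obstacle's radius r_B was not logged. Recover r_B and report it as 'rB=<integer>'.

m = 18464
d = (19, 13);  v_rel = (-14, -2),  |v_rel|² = 200
v_rel×d = (-14)·(13) − (-2)·(19) = -144
since m = R²·200 − (-144)²:  R² = (20736 + 18464) / 200 = 196
R = √196 = 14  ⇒  r_B = 14 − 7 = 7

rB=7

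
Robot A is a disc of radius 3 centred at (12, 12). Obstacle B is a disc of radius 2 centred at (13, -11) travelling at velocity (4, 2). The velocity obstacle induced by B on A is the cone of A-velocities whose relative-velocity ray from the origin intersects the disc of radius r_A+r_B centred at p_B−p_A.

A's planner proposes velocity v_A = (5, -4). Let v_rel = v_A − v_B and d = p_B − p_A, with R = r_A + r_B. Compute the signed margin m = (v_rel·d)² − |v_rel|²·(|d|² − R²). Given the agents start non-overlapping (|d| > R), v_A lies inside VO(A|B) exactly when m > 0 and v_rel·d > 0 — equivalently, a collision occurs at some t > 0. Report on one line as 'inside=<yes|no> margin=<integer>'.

d = (1, -23),  |d|² = 530;  R = 3+2 = 5,  c = 530−5² = 505
v_rel = (1, -6),  |v_rel|² = 37;  v_rel·d = (1)·(1) + (-6)·(-23) = 139
37·t² − 278·t + 505 = 0  ⇒  m = 139² − 37·505 = 636
m = 636 > 0,  v_rel·d = 139 > 0  ⇒  inside

inside=yes margin=636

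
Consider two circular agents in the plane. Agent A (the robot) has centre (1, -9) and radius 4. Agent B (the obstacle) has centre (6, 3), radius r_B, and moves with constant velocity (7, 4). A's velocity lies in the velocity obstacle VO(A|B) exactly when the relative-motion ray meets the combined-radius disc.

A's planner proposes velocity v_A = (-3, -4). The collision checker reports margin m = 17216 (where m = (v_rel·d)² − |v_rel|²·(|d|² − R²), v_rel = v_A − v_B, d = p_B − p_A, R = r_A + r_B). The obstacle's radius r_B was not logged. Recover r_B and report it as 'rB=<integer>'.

m = 17216
d = (5, 12);  v_rel = (-10, -8),  |v_rel|² = 164
v_rel×d = (-10)·(12) − (-8)·(5) = -80
since m = R²·164 − (-80)²:  R² = (6400 + 17216) / 164 = 144
R = √144 = 12  ⇒  r_B = 12 − 4 = 8

rB=8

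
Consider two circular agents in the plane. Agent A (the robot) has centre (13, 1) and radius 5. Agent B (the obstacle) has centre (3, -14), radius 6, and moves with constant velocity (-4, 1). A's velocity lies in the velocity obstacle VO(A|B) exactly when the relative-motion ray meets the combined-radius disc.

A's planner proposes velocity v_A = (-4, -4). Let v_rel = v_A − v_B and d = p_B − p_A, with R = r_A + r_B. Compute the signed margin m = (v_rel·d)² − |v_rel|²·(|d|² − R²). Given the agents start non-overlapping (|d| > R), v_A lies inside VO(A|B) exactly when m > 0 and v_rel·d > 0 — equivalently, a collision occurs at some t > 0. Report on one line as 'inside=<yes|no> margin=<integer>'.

d = (-10, -15),  |d|² = 325;  R = 5+6 = 11,  c = 325−11² = 204
v_rel = (0, -5),  |v_rel|² = 25;  v_rel·d = (0)·(-10) + (-5)·(-15) = 75
25·t² − 150·t + 204 = 0  ⇒  m = 75² − 25·204 = 525
m = 525 > 0,  v_rel·d = 75 > 0  ⇒  inside

inside=yes margin=525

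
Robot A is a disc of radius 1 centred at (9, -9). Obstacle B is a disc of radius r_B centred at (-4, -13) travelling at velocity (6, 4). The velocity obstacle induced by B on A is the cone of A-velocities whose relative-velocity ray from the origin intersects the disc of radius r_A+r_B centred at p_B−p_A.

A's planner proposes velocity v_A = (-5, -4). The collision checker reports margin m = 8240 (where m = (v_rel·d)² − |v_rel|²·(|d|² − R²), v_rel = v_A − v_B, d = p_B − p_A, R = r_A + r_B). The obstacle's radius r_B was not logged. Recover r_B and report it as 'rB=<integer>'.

m = 8240
d = (-13, -4);  v_rel = (-11, -8),  |v_rel|² = 185
v_rel×d = (-11)·(-4) − (-8)·(-13) = -60
since m = R²·185 − (-60)²:  R² = (3600 + 8240) / 185 = 64
R = √64 = 8  ⇒  r_B = 8 − 1 = 7

rB=7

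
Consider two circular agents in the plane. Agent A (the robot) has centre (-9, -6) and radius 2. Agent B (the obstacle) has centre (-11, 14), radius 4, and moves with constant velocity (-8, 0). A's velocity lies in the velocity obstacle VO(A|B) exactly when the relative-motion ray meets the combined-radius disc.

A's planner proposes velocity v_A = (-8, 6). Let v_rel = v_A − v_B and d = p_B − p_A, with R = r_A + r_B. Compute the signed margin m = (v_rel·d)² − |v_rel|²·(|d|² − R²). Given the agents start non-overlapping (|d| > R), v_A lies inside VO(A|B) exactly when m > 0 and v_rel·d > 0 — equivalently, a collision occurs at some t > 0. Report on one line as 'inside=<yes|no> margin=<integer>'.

d = (-2, 20),  |d|² = 404;  R = 2+4 = 6,  c = 404−6² = 368
v_rel = (0, 6),  |v_rel|² = 36;  v_rel·d = (0)·(-2) + (6)·(20) = 120
36·t² − 240·t + 368 = 0  ⇒  m = 120² − 36·368 = 1152
m = 1152 > 0,  v_rel·d = 120 > 0  ⇒  inside

inside=yes margin=1152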